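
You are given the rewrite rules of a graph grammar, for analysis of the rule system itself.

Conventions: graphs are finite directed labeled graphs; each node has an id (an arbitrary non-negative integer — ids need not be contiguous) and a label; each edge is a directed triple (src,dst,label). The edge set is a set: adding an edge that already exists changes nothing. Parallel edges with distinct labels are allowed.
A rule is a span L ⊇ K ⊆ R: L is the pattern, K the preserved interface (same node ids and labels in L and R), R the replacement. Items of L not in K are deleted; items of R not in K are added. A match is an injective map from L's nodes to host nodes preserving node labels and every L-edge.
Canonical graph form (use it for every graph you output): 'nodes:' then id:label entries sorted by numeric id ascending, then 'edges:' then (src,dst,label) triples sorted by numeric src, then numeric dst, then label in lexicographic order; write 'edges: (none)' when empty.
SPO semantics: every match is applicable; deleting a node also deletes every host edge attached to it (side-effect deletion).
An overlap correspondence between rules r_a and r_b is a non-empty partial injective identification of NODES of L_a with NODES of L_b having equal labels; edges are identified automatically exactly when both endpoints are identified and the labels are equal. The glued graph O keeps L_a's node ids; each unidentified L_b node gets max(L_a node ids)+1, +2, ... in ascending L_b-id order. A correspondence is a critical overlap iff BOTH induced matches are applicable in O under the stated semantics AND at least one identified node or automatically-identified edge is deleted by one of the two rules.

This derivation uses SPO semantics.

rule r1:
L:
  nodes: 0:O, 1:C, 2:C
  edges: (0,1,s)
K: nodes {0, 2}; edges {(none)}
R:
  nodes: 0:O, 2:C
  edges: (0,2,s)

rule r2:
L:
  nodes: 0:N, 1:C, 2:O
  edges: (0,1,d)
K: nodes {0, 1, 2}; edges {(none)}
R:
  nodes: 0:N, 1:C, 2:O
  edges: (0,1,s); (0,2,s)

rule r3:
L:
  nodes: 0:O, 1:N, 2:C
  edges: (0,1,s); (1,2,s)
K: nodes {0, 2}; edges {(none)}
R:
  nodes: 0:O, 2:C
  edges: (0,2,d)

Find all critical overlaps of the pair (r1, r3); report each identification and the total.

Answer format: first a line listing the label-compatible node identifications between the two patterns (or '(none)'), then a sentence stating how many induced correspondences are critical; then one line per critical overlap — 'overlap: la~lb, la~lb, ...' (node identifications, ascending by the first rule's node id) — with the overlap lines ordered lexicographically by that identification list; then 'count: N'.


label-compatible node identifications between L(r1) and L(r3): 0~0, 1~2, 2~2
2 of the induced correspondences are critical overlaps of r1 and r3.
overlap: 0~0, 1~2
overlap: 1~2
count: 2


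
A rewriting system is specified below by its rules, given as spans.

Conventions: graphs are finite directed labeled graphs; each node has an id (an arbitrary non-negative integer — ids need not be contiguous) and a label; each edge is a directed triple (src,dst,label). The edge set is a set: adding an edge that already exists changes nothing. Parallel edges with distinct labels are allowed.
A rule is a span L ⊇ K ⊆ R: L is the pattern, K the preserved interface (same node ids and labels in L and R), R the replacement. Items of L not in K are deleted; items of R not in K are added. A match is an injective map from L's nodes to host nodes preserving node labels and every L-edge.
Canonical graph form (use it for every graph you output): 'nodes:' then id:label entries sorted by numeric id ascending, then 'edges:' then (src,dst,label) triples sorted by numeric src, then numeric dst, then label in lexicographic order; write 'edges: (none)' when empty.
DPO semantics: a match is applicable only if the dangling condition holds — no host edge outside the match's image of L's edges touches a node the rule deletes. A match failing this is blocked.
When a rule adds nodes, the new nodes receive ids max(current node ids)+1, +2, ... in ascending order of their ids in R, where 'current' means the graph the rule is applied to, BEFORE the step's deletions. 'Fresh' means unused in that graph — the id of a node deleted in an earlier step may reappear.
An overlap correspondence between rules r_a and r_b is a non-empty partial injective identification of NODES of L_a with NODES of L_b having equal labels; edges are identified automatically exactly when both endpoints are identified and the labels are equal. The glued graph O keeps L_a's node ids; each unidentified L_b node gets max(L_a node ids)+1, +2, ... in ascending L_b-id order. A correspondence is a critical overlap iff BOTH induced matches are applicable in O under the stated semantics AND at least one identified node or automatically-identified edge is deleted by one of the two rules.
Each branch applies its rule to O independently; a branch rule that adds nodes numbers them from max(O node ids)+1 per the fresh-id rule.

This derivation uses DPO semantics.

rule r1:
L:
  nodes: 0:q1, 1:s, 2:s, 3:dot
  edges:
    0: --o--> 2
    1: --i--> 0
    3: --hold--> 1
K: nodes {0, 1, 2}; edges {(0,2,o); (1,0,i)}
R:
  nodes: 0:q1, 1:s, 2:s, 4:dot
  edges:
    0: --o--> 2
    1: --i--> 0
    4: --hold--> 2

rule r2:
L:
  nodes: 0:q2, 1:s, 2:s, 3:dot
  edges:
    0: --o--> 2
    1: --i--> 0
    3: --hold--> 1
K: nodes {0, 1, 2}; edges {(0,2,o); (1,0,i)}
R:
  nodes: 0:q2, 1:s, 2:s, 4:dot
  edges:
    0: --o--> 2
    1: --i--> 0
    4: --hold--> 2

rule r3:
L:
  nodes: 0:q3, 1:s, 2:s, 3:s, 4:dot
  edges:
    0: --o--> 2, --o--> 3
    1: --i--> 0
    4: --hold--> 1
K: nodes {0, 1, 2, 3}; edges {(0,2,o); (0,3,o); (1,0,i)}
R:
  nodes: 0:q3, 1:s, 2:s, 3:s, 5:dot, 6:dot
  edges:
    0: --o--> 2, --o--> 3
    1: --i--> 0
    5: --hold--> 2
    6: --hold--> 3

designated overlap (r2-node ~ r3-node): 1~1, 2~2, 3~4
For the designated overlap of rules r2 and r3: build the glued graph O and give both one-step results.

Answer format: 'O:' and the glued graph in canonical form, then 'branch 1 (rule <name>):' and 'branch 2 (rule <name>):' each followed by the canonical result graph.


O:
nodes: 0:q2, 1:s, 2:s, 3:dot, 4:q3, 5:s
edges: (0,2,o); (1,0,i); (1,4,i); (3,1,hold); (4,2,o); (4,5,o)
branch 1 (rule r2):
nodes: 0:q2, 1:s, 2:s, 4:q3, 5:s, 6:dot
edges: (0,2,o); (1,0,i); (1,4,i); (4,2,o); (4,5,o); (6,2,hold)
branch 2 (rule r3):
nodes: 0:q2, 1:s, 2:s, 4:q3, 5:s, 6:dot, 7:dot
edges: (0,2,o); (1,0,i); (1,4,i); (4,2,o); (4,5,o); (6,2,hold); (7,5,hold)


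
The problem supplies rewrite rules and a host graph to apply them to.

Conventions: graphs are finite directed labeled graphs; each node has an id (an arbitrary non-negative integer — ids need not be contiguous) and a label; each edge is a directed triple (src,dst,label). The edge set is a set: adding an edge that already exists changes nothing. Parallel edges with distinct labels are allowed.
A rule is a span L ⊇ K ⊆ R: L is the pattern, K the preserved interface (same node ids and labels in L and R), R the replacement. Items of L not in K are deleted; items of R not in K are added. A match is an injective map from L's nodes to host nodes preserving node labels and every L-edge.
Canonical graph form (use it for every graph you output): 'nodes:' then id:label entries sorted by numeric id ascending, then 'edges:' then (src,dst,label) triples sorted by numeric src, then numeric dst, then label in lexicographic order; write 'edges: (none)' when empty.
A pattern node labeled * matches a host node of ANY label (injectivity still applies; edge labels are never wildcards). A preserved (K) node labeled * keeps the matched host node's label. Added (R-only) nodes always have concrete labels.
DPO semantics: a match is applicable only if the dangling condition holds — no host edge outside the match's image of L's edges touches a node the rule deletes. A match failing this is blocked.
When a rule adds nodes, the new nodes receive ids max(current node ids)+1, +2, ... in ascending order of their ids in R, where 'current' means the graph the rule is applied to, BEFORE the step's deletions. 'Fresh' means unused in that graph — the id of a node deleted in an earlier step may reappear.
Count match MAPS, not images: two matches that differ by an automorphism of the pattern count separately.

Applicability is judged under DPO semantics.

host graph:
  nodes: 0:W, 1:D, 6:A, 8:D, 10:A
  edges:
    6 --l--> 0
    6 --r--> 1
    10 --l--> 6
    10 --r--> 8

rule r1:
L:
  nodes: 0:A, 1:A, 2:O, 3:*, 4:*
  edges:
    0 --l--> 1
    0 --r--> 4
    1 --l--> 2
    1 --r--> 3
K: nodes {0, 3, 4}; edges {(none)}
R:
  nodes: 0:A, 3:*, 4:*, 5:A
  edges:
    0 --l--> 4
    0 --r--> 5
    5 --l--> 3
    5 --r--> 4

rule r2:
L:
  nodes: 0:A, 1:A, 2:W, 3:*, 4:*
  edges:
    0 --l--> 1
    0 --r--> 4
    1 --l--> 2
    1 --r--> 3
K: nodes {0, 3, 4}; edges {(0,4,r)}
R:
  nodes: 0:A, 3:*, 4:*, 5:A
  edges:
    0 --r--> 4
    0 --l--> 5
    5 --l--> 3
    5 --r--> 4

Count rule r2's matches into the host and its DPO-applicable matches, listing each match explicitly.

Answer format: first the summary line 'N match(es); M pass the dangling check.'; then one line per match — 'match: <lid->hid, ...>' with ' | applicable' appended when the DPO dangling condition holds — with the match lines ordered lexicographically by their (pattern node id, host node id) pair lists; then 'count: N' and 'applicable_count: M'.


1 match(es); 1 pass the dangling check.
match: 0->10, 1->6, 2->0, 3->1, 4->8 | applicable
count: 1
applicable_count: 1


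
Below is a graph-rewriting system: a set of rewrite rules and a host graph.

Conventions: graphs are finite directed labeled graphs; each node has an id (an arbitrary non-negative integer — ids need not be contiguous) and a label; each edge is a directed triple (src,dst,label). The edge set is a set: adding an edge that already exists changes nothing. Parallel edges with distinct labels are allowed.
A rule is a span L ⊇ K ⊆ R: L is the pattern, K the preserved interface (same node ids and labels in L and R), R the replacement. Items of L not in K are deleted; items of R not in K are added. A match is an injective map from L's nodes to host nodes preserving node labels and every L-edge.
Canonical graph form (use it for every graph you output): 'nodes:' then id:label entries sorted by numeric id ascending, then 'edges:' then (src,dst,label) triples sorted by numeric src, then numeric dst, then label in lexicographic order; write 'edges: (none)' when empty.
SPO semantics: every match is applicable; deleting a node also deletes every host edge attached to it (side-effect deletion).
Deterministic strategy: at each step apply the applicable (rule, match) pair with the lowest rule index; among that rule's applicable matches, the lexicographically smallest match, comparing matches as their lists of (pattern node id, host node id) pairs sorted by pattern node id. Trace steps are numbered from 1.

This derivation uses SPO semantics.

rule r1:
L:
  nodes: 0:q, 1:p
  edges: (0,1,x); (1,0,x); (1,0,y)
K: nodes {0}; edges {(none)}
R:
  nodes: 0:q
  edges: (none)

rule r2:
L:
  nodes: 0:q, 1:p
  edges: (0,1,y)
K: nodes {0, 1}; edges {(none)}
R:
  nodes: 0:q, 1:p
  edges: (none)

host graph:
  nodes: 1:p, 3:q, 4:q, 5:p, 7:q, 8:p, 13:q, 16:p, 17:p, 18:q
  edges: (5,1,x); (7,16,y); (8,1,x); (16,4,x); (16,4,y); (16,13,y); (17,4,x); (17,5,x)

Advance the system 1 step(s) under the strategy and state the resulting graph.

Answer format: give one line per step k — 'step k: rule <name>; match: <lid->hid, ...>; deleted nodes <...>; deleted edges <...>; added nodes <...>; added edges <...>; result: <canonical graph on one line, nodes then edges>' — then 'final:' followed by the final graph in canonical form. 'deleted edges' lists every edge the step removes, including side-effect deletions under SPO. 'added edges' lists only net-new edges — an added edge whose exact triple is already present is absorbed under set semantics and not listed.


step 1: rule r2; match: 0->7, 1->16; deleted nodes (none); deleted edges (7,16,y); added nodes (none); added edges (none); result: nodes: 1:p, 3:q, 4:q, 5:p, 7:q, 8:p, 13:q, 16:p, 17:p, 18:q edges: (5,1,x); (8,1,x); (16,4,x); (16,4,y); (16,13,y); (17,4,x); (17,5,x)
final:
nodes: 1:p, 3:q, 4:q, 5:p, 7:q, 8:p, 13:q, 16:p, 17:p, 18:q
edges: (5,1,x); (8,1,x); (16,4,x); (16,4,y); (16,13,y); (17,4,x); (17,5,x)


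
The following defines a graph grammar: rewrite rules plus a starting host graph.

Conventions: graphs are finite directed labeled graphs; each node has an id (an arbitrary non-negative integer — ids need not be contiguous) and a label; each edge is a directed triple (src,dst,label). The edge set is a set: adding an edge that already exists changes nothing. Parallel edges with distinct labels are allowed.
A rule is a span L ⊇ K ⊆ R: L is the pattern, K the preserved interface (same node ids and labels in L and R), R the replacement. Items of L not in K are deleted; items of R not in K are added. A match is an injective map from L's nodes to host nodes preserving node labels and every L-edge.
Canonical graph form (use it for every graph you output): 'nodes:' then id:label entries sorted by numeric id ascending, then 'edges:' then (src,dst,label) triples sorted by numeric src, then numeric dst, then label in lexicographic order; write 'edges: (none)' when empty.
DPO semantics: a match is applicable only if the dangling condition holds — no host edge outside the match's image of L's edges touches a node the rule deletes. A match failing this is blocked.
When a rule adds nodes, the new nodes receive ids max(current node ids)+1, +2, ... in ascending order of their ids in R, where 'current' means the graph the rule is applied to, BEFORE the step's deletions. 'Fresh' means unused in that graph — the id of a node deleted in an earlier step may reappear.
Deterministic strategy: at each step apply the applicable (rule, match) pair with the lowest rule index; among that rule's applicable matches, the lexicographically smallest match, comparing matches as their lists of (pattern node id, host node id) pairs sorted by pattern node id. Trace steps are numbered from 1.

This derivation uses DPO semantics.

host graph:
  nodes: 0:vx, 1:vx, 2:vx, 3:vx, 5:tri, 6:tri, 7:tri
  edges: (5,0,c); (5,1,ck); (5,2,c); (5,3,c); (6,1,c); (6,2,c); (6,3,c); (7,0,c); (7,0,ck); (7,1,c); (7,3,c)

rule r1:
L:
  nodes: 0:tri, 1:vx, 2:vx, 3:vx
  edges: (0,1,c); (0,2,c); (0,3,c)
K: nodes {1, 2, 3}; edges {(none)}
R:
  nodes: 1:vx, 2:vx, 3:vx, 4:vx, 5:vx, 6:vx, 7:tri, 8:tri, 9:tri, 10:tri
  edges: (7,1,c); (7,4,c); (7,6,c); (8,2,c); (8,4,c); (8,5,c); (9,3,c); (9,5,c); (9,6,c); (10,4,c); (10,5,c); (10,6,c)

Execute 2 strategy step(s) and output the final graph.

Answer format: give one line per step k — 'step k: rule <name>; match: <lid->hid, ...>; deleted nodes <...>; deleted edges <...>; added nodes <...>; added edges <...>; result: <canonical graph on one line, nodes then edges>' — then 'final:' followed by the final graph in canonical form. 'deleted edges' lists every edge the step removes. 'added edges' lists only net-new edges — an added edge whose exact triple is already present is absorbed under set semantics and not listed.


step 1: rule r1; match: 0->6, 1->1, 2->2, 3->3; deleted nodes 6; deleted edges (6,1,c); (6,2,c); (6,3,c); added nodes 8, 9, 10, 11, 12, 13, 14; added edges (11,1,c); (11,8,c); (11,10,c); (12,2,c); (12,8,c); (12,9,c); (13,3,c); (13,9,c); (13,10,c); (14,8,c); (14,9,c); (14,10,c); result: nodes: 0:vx, 1:vx, 2:vx, 3:vx, 5:tri, 7:tri, 8:vx, 9:vx, 10:vx, 11:tri, 12:tri, 13:tri, 14:tri edges: (5,0,c); (5,1,ck); (5,2,c); (5,3,c); (7,0,c); (7,0,ck); (7,1,c); (7,3,c); (11,1,c); (11,8,c); (11,10,c); (12,2,c); (12,8,c); (12,9,c); (13,3,c); (13,9,c); (13,10,c); (14,8,c); (14,9,c); (14,10,c)
step 2: rule r1; match: 0->11, 1->1, 2->8, 3->10; deleted nodes 11; deleted edges (11,1,c); (11,8,c); (11,10,c); added nodes 15, 16, 17, 18, 19, 20, 21; added edges (18,1,c); (18,15,c); (18,17,c); (19,8,c); (19,15,c); (19,16,c); (20,10,c); (20,16,c); (20,17,c); (21,15,c); (21,16,c); (21,17,c); result: nodes: 0:vx, 1:vx, 2:vx, 3:vx, 5:tri, 7:tri, 8:vx, 9:vx, 10:vx, 12:tri, 13:tri, 14:tri, 15:vx, 16:vx, 17:vx, 18:tri, 19:tri, 20:tri, 21:tri edges: (5,0,c); (5,1,ck); (5,2,c); (5,3,c); (7,0,c); (7,0,ck); (7,1,c); (7,3,c); (12,2,c); (12,8,c); (12,9,c); (13,3,c); (13,9,c); (13,10,c); (14,8,c); (14,9,c); (14,10,c); (18,1,c); (18,15,c); (18,17,c); (19,8,c); (19,15,c); (19,16,c); (20,10,c); (20,16,c); (20,17,c); (21,15,c); (21,16,c); (21,17,c)
final:
nodes: 0:vx, 1:vx, 2:vx, 3:vx, 5:tri, 7:tri, 8:vx, 9:vx, 10:vx, 12:tri, 13:tri, 14:tri, 15:vx, 16:vx, 17:vx, 18:tri, 19:tri, 20:tri, 21:tri
edges: (5,0,c); (5,1,ck); (5,2,c); (5,3,c); (7,0,c); (7,0,ck); (7,1,c); (7,3,c); (12,2,c); (12,8,c); (12,9,c); (13,3,c); (13,9,c); (13,10,c); (14,8,c); (14,9,c); (14,10,c); (18,1,c); (18,15,c); (18,17,c); (19,8,c); (19,15,c); (19,16,c); (20,10,c); (20,16,c); (20,17,c); (21,15,c); (21,16,c); (21,17,c)


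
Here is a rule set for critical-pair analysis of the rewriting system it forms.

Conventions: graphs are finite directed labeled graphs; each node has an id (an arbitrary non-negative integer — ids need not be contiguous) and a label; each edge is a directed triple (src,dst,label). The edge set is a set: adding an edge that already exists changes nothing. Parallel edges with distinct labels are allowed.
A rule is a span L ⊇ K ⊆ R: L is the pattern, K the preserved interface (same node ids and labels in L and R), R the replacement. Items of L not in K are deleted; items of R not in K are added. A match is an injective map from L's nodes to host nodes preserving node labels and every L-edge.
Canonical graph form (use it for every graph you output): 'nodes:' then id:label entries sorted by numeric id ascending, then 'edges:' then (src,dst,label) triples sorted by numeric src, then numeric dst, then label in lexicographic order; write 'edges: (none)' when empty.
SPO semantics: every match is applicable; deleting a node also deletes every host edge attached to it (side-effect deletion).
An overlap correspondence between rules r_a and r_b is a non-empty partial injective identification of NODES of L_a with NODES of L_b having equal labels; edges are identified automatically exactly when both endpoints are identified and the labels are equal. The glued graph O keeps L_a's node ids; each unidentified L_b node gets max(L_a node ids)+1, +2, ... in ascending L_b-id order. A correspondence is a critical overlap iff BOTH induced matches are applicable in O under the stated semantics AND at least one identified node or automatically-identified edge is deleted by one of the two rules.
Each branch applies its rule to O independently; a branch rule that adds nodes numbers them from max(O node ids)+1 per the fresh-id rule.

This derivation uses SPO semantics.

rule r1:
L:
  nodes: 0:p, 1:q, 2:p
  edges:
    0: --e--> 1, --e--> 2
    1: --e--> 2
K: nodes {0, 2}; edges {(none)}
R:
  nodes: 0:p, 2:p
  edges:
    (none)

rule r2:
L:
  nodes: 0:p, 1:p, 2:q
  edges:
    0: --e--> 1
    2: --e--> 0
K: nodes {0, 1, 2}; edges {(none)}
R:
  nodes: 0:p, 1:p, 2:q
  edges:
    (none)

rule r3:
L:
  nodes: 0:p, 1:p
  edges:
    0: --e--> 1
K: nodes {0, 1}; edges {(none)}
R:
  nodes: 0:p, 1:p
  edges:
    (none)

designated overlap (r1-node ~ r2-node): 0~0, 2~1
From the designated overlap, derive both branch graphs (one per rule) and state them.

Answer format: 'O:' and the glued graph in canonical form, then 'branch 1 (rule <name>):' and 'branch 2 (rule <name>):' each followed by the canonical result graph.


O:
nodes: 0:p, 1:q, 2:p, 3:q
edges: (0,1,e); (0,2,e); (1,2,e); (3,0,e)
branch 1 (rule r1):
nodes: 0:p, 2:p, 3:q
edges: (3,0,e)
branch 2 (rule r2):
nodes: 0:p, 1:q, 2:p, 3:q
edges: (0,1,e); (1,2,e)


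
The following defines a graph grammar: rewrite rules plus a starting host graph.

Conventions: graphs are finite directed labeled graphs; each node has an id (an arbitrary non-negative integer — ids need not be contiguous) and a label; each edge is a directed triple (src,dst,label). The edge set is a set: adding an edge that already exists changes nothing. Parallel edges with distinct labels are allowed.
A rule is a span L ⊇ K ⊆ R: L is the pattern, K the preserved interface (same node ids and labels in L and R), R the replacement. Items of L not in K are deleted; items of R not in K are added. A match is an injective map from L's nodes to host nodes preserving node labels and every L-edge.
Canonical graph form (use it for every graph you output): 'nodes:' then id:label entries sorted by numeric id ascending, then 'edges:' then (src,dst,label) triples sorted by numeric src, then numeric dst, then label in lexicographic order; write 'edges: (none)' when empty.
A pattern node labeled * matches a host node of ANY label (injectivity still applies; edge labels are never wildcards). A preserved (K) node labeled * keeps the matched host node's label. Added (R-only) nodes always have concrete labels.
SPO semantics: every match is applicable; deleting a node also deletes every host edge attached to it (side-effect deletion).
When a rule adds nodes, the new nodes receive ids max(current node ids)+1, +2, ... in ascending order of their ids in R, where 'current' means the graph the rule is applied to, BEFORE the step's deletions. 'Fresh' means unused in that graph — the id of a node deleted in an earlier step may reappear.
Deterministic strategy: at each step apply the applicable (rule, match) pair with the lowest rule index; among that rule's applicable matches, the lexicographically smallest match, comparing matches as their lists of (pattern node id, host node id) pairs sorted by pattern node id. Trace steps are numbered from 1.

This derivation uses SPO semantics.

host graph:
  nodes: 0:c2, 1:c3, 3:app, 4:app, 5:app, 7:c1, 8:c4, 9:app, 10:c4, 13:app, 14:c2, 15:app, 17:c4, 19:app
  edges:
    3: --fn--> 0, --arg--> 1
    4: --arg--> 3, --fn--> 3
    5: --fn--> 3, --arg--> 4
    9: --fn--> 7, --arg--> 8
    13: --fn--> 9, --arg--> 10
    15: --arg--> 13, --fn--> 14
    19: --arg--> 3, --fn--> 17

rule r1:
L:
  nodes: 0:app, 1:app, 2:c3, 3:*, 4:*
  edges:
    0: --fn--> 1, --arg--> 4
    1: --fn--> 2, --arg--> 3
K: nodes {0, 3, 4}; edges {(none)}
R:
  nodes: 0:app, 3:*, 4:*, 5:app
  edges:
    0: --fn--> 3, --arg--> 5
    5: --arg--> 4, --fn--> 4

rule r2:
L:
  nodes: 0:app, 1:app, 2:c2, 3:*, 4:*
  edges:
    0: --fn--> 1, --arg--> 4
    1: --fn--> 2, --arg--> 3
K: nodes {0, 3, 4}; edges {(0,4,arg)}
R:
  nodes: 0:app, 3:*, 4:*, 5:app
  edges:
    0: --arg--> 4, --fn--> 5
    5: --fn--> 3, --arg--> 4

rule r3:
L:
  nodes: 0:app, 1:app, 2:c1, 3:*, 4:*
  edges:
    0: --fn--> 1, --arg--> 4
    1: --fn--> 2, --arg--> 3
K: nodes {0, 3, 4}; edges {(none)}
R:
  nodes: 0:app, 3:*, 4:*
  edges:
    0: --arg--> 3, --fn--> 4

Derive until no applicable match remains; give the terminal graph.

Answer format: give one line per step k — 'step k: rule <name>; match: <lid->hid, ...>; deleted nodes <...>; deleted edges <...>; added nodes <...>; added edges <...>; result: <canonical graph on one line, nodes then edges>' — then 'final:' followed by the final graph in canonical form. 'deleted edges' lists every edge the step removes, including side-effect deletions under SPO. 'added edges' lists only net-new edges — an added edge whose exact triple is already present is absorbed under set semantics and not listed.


step 1: rule r2; match: 0->5, 1->3, 2->0, 3->1, 4->4; deleted nodes 0, 3; deleted edges (3,0,fn); (3,1,arg); (4,3,arg); (4,3,fn); (5,3,fn); (19,3,arg); added nodes 20; added edges (5,20,fn); (20,1,fn); (20,4,arg); result: nodes: 1:c3, 4:app, 5:app, 7:c1, 8:c4, 9:app, 10:c4, 13:app, 14:c2, 15:app, 17:c4, 19:app, 20:app edges: (5,4,arg); (5,20,fn); (9,7,fn); (9,8,arg); (13,9,fn); (13,10,arg); (15,13,arg); (15,14,fn); (19,17,fn); (20,1,fn); (20,4,arg)
step 2: rule r3; match: 0->13, 1->9, 2->7, 3->8, 4->10; deleted nodes 7, 9; deleted edges (9,7,fn); (9,8,arg); (13,9,fn); (13,10,arg); added nodes (none); added edges (13,8,arg); (13,10,fn); result: nodes: 1:c3, 4:app, 5:app, 8:c4, 10:c4, 13:app, 14:c2, 15:app, 17:c4, 19:app, 20:app edges: (5,4,arg); (5,20,fn); (13,8,arg); (13,10,fn); (15,13,arg); (15,14,fn); (19,17,fn); (20,1,fn); (20,4,arg)
final:
nodes: 1:c3, 4:app, 5:app, 8:c4, 10:c4, 13:app, 14:c2, 15:app, 17:c4, 19:app, 20:app
edges: (5,4,arg); (5,20,fn); (13,8,arg); (13,10,fn); (15,13,arg); (15,14,fn); (19,17,fn); (20,1,fn); (20,4,arg)


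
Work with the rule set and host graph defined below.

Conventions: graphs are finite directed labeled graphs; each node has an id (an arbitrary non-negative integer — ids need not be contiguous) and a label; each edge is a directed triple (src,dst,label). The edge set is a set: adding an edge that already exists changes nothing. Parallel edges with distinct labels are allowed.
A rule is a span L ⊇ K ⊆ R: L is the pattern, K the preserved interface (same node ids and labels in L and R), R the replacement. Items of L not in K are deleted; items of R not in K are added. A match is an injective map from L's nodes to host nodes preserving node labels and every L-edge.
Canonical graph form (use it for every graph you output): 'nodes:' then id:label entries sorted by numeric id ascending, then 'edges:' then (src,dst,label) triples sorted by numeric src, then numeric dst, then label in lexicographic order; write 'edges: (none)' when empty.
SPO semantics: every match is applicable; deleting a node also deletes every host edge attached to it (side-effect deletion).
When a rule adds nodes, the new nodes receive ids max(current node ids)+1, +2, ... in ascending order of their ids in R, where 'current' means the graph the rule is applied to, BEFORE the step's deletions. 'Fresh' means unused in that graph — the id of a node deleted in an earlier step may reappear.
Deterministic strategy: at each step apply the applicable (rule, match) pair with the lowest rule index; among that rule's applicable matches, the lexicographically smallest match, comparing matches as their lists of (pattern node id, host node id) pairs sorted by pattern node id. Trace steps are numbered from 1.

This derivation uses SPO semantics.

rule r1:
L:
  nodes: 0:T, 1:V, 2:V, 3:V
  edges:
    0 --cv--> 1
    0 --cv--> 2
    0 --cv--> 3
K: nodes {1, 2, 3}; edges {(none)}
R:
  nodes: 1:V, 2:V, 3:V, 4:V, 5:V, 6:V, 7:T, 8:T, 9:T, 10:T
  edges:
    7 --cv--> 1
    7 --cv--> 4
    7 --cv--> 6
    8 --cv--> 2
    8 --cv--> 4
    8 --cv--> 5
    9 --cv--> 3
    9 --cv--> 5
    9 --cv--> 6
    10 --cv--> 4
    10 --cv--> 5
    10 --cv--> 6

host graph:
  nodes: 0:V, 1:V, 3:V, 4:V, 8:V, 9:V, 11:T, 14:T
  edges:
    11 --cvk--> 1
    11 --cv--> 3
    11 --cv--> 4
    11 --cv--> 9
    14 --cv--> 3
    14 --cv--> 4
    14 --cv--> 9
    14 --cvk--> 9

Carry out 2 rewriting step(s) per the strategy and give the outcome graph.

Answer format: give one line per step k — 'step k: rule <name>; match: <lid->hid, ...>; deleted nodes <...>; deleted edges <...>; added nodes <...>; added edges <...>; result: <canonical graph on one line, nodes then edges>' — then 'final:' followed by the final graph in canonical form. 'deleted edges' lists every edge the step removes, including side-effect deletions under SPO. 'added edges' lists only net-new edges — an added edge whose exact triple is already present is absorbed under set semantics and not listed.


step 1: rule r1; match: 0->11, 1->3, 2->4, 3->9; deleted nodes 11; deleted edges (11,1,cvk); (11,3,cv); (11,4,cv); (11,9,cv); added nodes 15, 16, 17, 18, 19, 20, 21; added edges (18,3,cv); (18,15,cv); (18,17,cv); (19,4,cv); (19,15,cv); (19,16,cv); (20,9,cv); (20,16,cv); (20,17,cv); (21,15,cv); (21,16,cv); (21,17,cv); result: nodes: 0:V, 1:V, 3:V, 4:V, 8:V, 9:V, 14:T, 15:V, 16:V, 17:V, 18:T, 19:T, 20:T, 21:T edges: (14,3,cv); (14,4,cv); (14,9,cv); (14,9,cvk); (18,3,cv); (18,15,cv); (18,17,cv); (19,4,cv); (19,15,cv); (19,16,cv); (20,9,cv); (20,16,cv); (20,17,cv); (21,15,cv); (21,16,cv); (21,17,cv)
step 2: rule r1; match: 0->14, 1->3, 2->4, 3->9; deleted nodes 14; deleted edges (14,3,cv); (14,4,cv); (14,9,cv); (14,9,cvk); added nodes 22, 23, 24, 25, 26, 27, 28; added edges (25,3,cv); (25,22,cv); (25,24,cv); (26,4,cv); (26,22,cv); (26,23,cv); (27,9,cv); (27,23,cv); (27,24,cv); (28,22,cv); (28,23,cv); (28,24,cv); result: nodes: 0:V, 1:V, 3:V, 4:V, 8:V, 9:V, 15:V, 16:V, 17:V, 18:T, 19:T, 20:T, 21:T, 22:V, 23:V, 24:V, 25:T, 26:T, 27:T, 28:T edges: (18,3,cv); (18,15,cv); (18,17,cv); (19,4,cv); (19,15,cv); (19,16,cv); (20,9,cv); (20,16,cv); (20,17,cv); (21,15,cv); (21,16,cv); (21,17,cv); (25,3,cv); (25,22,cv); (25,24,cv); (26,4,cv); (26,22,cv); (26,23,cv); (27,9,cv); (27,23,cv); (27,24,cv); (28,22,cv); (28,23,cv); (28,24,cv)
final:
nodes: 0:V, 1:V, 3:V, 4:V, 8:V, 9:V, 15:V, 16:V, 17:V, 18:T, 19:T, 20:T, 21:T, 22:V, 23:V, 24:V, 25:T, 26:T, 27:T, 28:T
edges: (18,3,cv); (18,15,cv); (18,17,cv); (19,4,cv); (19,15,cv); (19,16,cv); (20,9,cv); (20,16,cv); (20,17,cv); (21,15,cv); (21,16,cv); (21,17,cv); (25,3,cv); (25,22,cv); (25,24,cv); (26,4,cv); (26,22,cv); (26,23,cv); (27,9,cv); (27,23,cv); (27,24,cv); (28,22,cv); (28,23,cv); (28,24,cv)


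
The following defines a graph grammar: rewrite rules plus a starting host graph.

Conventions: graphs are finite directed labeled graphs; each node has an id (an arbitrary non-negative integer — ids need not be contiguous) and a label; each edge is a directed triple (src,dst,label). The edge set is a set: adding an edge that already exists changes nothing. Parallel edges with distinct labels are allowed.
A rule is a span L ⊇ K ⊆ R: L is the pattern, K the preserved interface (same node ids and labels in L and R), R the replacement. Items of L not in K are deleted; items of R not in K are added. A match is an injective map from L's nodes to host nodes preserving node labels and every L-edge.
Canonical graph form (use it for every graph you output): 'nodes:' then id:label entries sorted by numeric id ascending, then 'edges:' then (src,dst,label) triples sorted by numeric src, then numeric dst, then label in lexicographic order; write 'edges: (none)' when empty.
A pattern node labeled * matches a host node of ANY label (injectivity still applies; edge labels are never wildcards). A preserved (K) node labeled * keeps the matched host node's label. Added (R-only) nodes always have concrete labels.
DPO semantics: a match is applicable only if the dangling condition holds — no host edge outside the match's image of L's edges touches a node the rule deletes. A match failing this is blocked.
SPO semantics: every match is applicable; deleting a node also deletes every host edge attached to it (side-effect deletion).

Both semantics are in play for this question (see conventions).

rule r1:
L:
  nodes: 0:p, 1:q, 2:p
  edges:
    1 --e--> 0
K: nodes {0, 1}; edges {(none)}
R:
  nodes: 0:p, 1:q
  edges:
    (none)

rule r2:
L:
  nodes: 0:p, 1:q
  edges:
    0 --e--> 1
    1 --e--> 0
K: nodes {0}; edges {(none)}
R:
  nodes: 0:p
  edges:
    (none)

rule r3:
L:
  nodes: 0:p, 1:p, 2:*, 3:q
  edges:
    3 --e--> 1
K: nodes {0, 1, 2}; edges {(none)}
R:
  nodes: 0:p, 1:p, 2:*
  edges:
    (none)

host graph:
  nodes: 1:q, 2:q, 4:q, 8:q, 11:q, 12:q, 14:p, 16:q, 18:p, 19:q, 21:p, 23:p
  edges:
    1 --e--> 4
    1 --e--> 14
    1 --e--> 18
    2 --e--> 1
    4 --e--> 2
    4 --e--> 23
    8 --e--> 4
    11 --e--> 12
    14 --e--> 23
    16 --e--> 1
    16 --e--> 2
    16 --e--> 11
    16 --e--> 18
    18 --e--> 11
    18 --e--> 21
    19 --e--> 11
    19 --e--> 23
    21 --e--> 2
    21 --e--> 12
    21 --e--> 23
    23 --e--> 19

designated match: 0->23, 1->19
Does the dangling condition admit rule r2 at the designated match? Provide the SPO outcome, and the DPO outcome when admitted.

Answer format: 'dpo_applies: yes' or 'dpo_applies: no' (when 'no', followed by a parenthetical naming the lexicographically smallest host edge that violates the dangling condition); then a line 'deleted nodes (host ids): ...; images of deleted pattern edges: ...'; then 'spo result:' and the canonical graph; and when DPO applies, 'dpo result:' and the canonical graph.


dpo_applies: no
(the rule deletes node 19, which keeps host edge (19,11,e) outside the match image — the dangling condition fails, DPO blocks; SPO proceeds and side-deletes such edges)
deleted nodes (host ids): 19; images of deleted pattern edges: (19,23,e); (23,19,e)
spo result:
nodes: 1:q, 2:q, 4:q, 8:q, 11:q, 12:q, 14:p, 16:q, 18:p, 21:p, 23:p
edges: (1,4,e); (1,14,e); (1,18,e); (2,1,e); (4,2,e); (4,23,e); (8,4,e); (11,12,e); (14,23,e); (16,1,e); (16,2,e); (16,11,e); (16,18,e); (18,11,e); (18,21,e); (21,2,e); (21,12,e); (21,23,e)


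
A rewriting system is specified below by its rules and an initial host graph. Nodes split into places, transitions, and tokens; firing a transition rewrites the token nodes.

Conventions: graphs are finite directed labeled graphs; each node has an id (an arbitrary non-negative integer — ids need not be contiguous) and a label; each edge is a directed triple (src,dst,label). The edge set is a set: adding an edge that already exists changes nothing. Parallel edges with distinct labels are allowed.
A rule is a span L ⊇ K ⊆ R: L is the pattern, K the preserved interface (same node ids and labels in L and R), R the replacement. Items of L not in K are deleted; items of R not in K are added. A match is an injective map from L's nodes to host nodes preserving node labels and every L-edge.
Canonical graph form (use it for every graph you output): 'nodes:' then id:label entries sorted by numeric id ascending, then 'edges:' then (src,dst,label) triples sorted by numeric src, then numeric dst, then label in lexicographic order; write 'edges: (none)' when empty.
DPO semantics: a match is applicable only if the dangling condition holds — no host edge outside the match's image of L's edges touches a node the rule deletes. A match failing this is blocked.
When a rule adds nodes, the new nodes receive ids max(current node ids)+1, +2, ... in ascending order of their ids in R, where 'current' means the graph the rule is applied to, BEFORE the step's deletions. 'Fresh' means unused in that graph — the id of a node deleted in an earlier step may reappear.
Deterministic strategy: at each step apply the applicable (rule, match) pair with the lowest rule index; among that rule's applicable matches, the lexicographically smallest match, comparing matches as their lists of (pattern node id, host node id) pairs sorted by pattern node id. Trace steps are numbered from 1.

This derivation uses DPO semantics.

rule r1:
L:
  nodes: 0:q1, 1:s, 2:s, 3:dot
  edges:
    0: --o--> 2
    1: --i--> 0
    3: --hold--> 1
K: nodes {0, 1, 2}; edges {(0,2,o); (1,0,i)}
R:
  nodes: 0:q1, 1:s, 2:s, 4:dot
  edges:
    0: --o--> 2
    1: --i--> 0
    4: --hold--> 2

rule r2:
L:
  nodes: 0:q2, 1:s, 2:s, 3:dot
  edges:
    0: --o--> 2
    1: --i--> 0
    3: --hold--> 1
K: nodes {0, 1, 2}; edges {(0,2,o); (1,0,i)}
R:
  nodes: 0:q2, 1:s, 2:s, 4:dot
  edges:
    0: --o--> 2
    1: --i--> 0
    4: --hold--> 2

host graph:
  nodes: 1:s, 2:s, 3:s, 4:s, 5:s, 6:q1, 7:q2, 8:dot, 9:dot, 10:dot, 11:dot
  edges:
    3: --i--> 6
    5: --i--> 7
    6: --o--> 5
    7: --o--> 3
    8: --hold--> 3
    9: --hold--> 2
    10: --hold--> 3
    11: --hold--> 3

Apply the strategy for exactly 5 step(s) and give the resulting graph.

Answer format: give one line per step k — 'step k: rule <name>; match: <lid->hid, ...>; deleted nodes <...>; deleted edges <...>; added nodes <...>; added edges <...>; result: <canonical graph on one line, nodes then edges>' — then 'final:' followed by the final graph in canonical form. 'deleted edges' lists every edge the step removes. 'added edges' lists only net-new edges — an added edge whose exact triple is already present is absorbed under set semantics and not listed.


step 1: rule r1; match: 0->6, 1->3, 2->5, 3->8; deleted nodes 8; deleted edges (8,3,hold); added nodes 12; added edges (12,5,hold); result: nodes: 1:s, 2:s, 3:s, 4:s, 5:s, 6:q1, 7:q2, 9:dot, 10:dot, 11:dot, 12:dot edges: (3,6,i); (5,7,i); (6,5,o); (7,3,o); (9,2,hold); (10,3,hold); (11,3,hold); (12,5,hold)
step 2: rule r1; match: 0->6, 1->3, 2->5, 3->10; deleted nodes 10; deleted edges (10,3,hold); added nodes 13; added edges (13,5,hold); result: nodes: 1:s, 2:s, 3:s, 4:s, 5:s, 6:q1, 7:q2, 9:dot, 11:dot, 12:dot, 13:dot edges: (3,6,i); (5,7,i); (6,5,o); (7,3,o); (9,2,hold); (11,3,hold); (12,5,hold); (13,5,hold)
step 3: rule r1; match: 0->6, 1->3, 2->5, 3->11; deleted nodes 11; deleted edges (11,3,hold); added nodes 14; added edges (14,5,hold); result: nodes: 1:s, 2:s, 3:s, 4:s, 5:s, 6:q1, 7:q2, 9:dot, 12:dot, 13:dot, 14:dot edges: (3,6,i); (5,7,i); (6,5,o); (7,3,o); (9,2,hold); (12,5,hold); (13,5,hold); (14,5,hold)
step 4: rule r2; match: 0->7, 1->5, 2->3, 3->12; deleted nodes 12; deleted edges (12,5,hold); added nodes 15; added edges (15,3,hold); result: nodes: 1:s, 2:s, 3:s, 4:s, 5:s, 6:q1, 7:q2, 9:dot, 13:dot, 14:dot, 15:dot edges: (3,6,i); (5,7,i); (6,5,o); (7,3,o); (9,2,hold); (13,5,hold); (14,5,hold); (15,3,hold)
step 5: rule r1; match: 0->6, 1->3, 2->5, 3->15; deleted nodes 15; deleted edges (15,3,hold); added nodes 16; added edges (16,5,hold); result: nodes: 1:s, 2:s, 3:s, 4:s, 5:s, 6:q1, 7:q2, 9:dot, 13:dot, 14:dot, 16:dot edges: (3,6,i); (5,7,i); (6,5,o); (7,3,o); (9,2,hold); (13,5,hold); (14,5,hold); (16,5,hold)
final:
nodes: 1:s, 2:s, 3:s, 4:s, 5:s, 6:q1, 7:q2, 9:dot, 13:dot, 14:dot, 16:dot
edges: (3,6,i); (5,7,i); (6,5,o); (7,3,o); (9,2,hold); (13,5,hold); (14,5,hold); (16,5,hold)


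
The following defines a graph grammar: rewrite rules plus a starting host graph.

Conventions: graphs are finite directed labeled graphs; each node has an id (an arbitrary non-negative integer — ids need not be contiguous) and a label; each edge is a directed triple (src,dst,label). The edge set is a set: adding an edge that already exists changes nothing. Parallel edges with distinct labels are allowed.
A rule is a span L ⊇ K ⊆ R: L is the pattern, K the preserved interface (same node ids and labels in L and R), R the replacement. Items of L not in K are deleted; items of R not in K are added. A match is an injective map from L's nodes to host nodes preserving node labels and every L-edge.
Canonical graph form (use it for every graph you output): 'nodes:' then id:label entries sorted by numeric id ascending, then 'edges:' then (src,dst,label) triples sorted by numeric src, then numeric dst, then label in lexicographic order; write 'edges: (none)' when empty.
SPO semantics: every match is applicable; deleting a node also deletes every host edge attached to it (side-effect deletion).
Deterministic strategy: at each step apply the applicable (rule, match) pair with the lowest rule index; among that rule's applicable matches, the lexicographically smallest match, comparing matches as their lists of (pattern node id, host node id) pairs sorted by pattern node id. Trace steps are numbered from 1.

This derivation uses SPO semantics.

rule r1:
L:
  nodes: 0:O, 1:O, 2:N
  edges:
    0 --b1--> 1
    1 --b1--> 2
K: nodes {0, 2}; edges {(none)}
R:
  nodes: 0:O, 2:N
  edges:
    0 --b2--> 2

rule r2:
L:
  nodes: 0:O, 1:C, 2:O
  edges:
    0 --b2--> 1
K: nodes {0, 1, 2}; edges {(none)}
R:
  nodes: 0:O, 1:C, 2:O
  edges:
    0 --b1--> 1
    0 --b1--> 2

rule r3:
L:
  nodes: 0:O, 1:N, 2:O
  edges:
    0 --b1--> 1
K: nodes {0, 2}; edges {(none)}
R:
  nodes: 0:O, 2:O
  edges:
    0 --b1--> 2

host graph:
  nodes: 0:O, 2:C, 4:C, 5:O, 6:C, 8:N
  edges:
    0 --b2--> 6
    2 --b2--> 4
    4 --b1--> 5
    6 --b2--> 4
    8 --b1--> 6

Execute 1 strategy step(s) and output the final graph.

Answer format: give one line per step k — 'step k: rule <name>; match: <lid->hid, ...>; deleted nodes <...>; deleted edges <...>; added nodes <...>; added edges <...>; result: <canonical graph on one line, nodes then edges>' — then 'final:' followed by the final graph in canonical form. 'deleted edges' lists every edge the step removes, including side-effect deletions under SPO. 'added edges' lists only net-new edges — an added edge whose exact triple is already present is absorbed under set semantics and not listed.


step 1: rule r2; match: 0->0, 1->6, 2->5; deleted nodes (none); deleted edges (0,6,b2); added nodes (none); added edges (0,5,b1); (0,6,b1); result: nodes: 0:O, 2:C, 4:C, 5:O, 6:C, 8:N edges: (0,5,b1); (0,6,b1); (2,4,b2); (4,5,b1); (6,4,b2); (8,6,b1)
final:
nodes: 0:O, 2:C, 4:C, 5:O, 6:C, 8:N
edges: (0,5,b1); (0,6,b1); (2,4,b2); (4,5,b1); (6,4,b2); (8,6,b1)
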